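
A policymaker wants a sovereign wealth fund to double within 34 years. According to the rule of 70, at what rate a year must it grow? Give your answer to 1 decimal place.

70 / 34 ≈ 2.06, so about 2.1% a year.

≈ 2.1%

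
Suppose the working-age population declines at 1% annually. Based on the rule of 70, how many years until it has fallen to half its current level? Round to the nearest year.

The rule works in reverse for decay: 70/1 ≈ 70.00 years to halve.

roughly 70 years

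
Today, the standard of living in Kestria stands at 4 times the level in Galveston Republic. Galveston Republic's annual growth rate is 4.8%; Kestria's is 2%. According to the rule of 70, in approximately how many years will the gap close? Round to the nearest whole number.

approximately 50 years

What matters is the difference: 2.8 pp.
Rule of 70 on the gap: the ratio halves every 70/2.8 ≈ 25.00 years.
A 4 times gap closes after 2 halvings: 2 × 25.00 ≈ 50 years.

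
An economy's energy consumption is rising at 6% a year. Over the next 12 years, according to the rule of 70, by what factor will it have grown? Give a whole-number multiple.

≈ 2 times

70/6 ≈ 11.67 years per doubling.
12 years fits 1 doubling: 2^1 = 2.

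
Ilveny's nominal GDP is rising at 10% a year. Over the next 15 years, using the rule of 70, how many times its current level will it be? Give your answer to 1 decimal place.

Doubles every ≈ 7.00 years (70/10).
15 years is 2.14 doublings; 2^2.14 ≈ 4.4×.

roughly 4.4 times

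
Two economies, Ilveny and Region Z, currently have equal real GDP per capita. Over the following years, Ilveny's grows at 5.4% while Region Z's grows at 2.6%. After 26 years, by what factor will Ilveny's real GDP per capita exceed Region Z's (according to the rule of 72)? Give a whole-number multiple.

Rate gap = 5.4% − 2.6% = 2.8 points.
The ratio doubles every 72/2.8 ≈ 25.71 years.
26/25.71 ≈ 1.01 doublings → ratio ≈ 2^1.01 ≈ 2.

2 times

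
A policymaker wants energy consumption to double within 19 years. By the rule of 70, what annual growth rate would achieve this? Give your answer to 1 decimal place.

about 3.7%

70 / 19 ≈ 3.68, so about 3.7% annually.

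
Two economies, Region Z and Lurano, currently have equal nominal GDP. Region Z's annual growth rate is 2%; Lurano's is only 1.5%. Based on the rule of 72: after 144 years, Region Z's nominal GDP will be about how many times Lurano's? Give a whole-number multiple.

Only the 0.5-point difference matters.
72/0.5 ≈ 144.00 years per doubling of the ratio; 144 years gives 1.00 doublings, so ≈ 2×.

approximately 2 times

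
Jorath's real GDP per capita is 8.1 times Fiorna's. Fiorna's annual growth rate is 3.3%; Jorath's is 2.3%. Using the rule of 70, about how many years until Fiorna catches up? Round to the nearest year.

≈ 211 years

The growth-rate gap is 3.3% − 2.3% = 1 percentage point.
So the ratio between them halves every 70/1 ≈ 70.00 years.
An 8.1 times gap takes log₂(8.1) ≈ 3.02 halvings to close: 3.02 × 70.00 ≈ 211 years.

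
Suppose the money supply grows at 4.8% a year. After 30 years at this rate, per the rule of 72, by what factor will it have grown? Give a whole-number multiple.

At 4.8% one doubling takes ≈ 15.00 years; 30 years is 2 of them, so ×4.

about 4 times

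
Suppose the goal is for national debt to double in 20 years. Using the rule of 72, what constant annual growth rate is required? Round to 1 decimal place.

approximately 3.6%

72 / 20 ≈ 3.60, so about 3.6% annually.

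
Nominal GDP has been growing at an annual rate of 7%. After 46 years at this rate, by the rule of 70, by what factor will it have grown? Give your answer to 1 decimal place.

Doubles every ≈ 10.00 years (70/7).
46 years is 4.60 doublings; 2^4.60 ≈ 24.3×.

about 24.3 times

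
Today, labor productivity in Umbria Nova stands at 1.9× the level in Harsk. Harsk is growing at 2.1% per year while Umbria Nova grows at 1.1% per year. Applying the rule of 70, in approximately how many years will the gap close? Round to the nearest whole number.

≈ 65 years

Harsk gains on Umbria Nova at 2.1% − 1.1% = 1 point a year.
At that relative rate the gap halves every 70/1 ≈ 70.00 years.
A 1.9× gap takes log₂(1.9) ≈ 0.93 halvings to close: 0.93 × 70.00 ≈ 65 years.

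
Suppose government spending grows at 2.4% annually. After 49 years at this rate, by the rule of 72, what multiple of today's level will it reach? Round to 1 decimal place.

Doubles every ≈ 30.00 years (72/2.4).
49 years is 1.63 doublings; 2^1.63 ≈ 3.1×.

approximately 3.1 times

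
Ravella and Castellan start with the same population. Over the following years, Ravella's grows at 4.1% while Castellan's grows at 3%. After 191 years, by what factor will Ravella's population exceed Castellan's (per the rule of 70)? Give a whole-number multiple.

Only the 1.1-point difference matters.
70/1.1 ≈ 63.64 years per doubling of the ratio; 191 years gives 3.00 doublings, so ≈ 8×.

8 times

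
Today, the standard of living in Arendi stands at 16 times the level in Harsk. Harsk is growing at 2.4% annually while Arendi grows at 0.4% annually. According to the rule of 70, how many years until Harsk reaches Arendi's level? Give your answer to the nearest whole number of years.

about 140 years

Harsk gains on Arendi at 2.4% − 0.4% = 2 points a year.
At that relative rate the gap halves every 70/2 ≈ 35.00 years.
A 16 times gap closes after 4 halvings: 4 × 35.00 ≈ 140 years.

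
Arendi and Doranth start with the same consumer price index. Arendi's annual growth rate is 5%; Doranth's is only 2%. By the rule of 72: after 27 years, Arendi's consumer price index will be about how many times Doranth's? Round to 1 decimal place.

about 2.2 times

Arendi pulls ahead at 3 pp per year, so the ratio doubles every 72/3 ≈ 24.00 years.
In 27 years that's 1.13 doublings: 2^1.13 ≈ 2.2.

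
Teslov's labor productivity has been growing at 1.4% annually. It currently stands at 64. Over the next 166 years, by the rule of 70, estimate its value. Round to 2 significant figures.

Doubling time ≈ 70/1.4 = 50.00 years.
166 years is 166/50.00 ≈ 3.32 doublings, a factor of 2^3.32 ≈ 9.99.
64 × 9.99 ≈ 640.

approximately 640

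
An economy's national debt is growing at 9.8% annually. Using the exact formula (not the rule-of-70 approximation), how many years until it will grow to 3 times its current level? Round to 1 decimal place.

t = ln(3) / ln(1 + 0.098) = 1.0986 / 0.093490 ≈ 11.75.

11.8 years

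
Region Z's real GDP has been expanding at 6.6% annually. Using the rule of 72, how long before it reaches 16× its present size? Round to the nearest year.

approximately 44 years

At 6.6% it doubles every 72/6.6 ≈ 10.91 years.
Getting to 16× needs 4 doublings: 4 × 10.91 ≈ 44 years.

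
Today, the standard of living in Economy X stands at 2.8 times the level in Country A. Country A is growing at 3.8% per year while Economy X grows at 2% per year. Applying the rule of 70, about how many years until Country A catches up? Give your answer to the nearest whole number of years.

Country A gains on Economy X at 3.8% − 2% = 1.8 points a year.
At that relative rate the gap halves every 70/1.8 ≈ 38.89 years.
A 2.8 times gap takes log₂(2.8) ≈ 1.49 halvings to close: 1.49 × 38.89 ≈ 58 years.

around 58 years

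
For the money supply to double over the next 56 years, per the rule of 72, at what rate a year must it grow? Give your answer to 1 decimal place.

72 / 56 ≈ 1.29, so about 1.3% a year.

roughly 1.3% a year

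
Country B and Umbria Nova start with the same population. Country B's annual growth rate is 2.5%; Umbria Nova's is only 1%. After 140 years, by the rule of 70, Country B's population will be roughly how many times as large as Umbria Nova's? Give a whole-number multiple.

8 times

Rate gap = 2.5% − 1% = 1.5 points.
The ratio doubles every 70/1.5 ≈ 46.67 years.
140/46.67 ≈ 3.00 doublings → ratio ≈ 2^3.00 ≈ 8.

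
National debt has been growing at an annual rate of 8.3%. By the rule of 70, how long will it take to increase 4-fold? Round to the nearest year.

≈ 17 years

Doubling time ≈ 70/8.3 = 8.43 years.
Getting to 4× needs 2 doublings: 2 × 8.43 ≈ 17 years.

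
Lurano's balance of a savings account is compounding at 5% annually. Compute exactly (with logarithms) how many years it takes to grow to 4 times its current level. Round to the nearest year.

t = ln(4) / ln(1 + 0.05) = 1.3863 / 0.048790 ≈ 28.41.
≈ 28 years.

28 years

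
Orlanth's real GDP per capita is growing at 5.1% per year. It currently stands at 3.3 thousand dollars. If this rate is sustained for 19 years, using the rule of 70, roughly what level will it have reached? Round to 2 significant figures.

It doubles every 70/5.1 ≈ 13.73 years, so 19 years is 1.38 doublings.
2^1.38 ≈ 2.60; 3.3 × 2.60 ≈ 8.6 thousand dollars.

about 8.6 thousand dollars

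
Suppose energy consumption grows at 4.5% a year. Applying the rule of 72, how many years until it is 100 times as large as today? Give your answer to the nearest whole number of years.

106 years

Doubling time ≈ 72/4.5 = 16.00 years.
100× is log₂ 100 ≈ 6.64 doublings, so ≈ 6.64 × 16.00 = 106 years.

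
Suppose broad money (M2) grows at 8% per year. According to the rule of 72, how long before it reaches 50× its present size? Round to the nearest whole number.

approximately 51 years

At 8% it doubles every 72/8 ≈ 9.00 years.
Reaching 50× takes log₂(50) ≈ 5.64 doublings.
5.64 × 9.00 ≈ 51 years.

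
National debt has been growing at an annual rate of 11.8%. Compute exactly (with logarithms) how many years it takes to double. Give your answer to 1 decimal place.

6.2 years

t = ln(2) / ln(1 + 0.118) = 0.6931 / 0.111541 ≈ 6.21.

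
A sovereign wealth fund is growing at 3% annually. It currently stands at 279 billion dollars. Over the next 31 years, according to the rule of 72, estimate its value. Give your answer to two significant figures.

Doubling time ≈ 72/3 = 24.00 years.
31 years is 31/24.00 ≈ 1.29 doublings, a factor of 2^1.29 ≈ 2.45.
279 × 2.45 ≈ 680 billion dollars.

about 680 billion dollars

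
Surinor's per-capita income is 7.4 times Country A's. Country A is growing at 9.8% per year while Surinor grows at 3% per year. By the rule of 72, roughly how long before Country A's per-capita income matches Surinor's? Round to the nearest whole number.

31 years

The growth-rate gap is 9.8% − 3% = 6.8 percentage points.
So the ratio between them halves every 72/6.8 ≈ 10.59 years.
A 7.4 times gap takes log₂(7.4) ≈ 2.89 halvings to close: 2.89 × 10.59 ≈ 31 years.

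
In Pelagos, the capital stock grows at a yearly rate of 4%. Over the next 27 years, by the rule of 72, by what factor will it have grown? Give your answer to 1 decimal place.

approximately 2.8 times

Doubling time ≈ 72/4 = 18.00 years.
27 years / 18.00 ≈ 1.50 doublings → factor 2^1.50 ≈ 2.8.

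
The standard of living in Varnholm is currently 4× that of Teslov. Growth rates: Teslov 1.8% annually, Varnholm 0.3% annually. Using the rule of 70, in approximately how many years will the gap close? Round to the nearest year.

What matters is the difference: 1.5 pp.
Rule of 70 on the gap: the ratio halves every 70/1.5 ≈ 46.67 years.
A 4× gap closes after 2 halvings: 2 × 46.67 ≈ 93 years.

93 years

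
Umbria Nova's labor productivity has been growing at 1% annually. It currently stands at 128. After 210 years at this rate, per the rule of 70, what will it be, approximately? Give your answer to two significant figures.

roughly 1000

Doubling time ≈ 70/1 = 70.00 years.
210 years is 210/70.00 ≈ 3.00 doublings, a factor of 2^3.00 ≈ 8.00.
128 × 8.00 ≈ 1000.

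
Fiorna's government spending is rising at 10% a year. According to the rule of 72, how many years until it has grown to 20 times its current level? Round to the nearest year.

around 31 years

One doubling takes 72/10 = 7.20 years.
Reaching 20× takes log₂(20) ≈ 4.32 doublings.
4.32 × 7.20 ≈ 31 years.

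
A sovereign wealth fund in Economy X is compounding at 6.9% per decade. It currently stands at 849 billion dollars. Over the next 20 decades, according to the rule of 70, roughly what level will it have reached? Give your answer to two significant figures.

It doubles every 70/6.9 ≈ 10.14 decades, so 20 decades is 1.97 doublings.
2^1.97 ≈ 3.92; 849 × 3.92 ≈ 3300 billion dollars.

3300 billion dollars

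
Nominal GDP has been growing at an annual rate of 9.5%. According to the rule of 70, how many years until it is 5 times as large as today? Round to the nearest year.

At 9.5% it doubles every 70/9.5 ≈ 7.37 years.
Reaching 5× takes log₂(5) ≈ 2.32 doublings.
2.32 × 7.37 ≈ 17 years.

about 17 years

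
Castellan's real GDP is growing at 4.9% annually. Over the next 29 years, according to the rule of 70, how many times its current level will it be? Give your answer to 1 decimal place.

Doubling time ≈ 70/4.9 = 14.29 years.
29 years / 14.29 ≈ 2.03 doublings → factor 2^2.03 ≈ 4.1.

≈ 4.1 times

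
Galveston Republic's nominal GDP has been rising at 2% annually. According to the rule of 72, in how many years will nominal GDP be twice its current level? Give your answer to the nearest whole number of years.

around 36 years

At 2%, doubling takes about 72/2 = 36.00 years.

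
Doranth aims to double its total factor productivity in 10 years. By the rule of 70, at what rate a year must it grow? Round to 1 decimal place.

70 / 10 ≈ 7.00, so about 7.0% a year.

≈ 7.0%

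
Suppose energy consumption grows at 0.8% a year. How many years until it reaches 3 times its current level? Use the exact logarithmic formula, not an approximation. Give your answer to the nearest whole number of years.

138 years

t = ln(3) / ln(1 + 0.008) = 1.0986 / 0.007968 ≈ 137.88.
≈ 138 years.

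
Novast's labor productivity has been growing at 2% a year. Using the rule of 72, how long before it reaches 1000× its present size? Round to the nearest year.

approximately 359 years

One doubling takes 72/2 = 36.00 years.
Reaching 1000× takes log₂(1000) ≈ 9.97 doublings.
9.97 × 36.00 ≈ 359 years.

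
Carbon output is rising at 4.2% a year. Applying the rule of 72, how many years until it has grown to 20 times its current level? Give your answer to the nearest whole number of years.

approximately 74 years

Doubling time ≈ 72/4.2 = 17.14 years.
Reaching 20× takes log₂(20) ≈ 4.32 doublings.
4.32 × 17.14 ≈ 74 years.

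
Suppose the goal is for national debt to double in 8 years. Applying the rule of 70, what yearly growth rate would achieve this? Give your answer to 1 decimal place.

70 / 8 ≈ 8.75, so about 8.8% per year.

≈ 8.8%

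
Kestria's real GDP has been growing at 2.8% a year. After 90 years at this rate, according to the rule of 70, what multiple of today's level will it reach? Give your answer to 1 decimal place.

≈ 12.1 times

Doubles every ≈ 25.00 years (70/2.8).
90 years is 3.60 doublings; 2^3.60 ≈ 12.1×.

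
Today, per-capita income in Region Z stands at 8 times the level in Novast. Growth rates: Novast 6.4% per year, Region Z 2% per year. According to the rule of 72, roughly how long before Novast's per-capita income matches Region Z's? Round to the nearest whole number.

roughly 49 years

What matters is the difference: 4.4 pp.
Rule of 72 on the gap: the ratio halves every 72/4.4 ≈ 16.36 years.
An 8 times gap closes after 3 halvings: 3 × 16.36 ≈ 49 years.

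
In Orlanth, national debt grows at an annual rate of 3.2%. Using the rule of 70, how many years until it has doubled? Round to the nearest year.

At 3.2%, doubling takes about 70/3.2 = 21.88 years.

approximately 22 years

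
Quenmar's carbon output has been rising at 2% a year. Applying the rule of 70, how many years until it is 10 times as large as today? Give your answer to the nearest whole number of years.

At 2% it doubles every 70/2 ≈ 35.00 years.
10× is log₂ 10 ≈ 3.32 doublings, so ≈ 3.32 × 35.00 = 116 years.

roughly 116 years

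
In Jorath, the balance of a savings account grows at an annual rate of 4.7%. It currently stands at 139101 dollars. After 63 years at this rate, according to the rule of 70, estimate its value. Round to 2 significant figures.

roughly 2600000 dollars

Doubling time ≈ 70/4.7 = 14.89 years.
63 years is 63/14.89 ≈ 4.23 doublings, a factor of 2^4.23 ≈ 18.77.
139101 × 18.77 ≈ 2600000 dollars.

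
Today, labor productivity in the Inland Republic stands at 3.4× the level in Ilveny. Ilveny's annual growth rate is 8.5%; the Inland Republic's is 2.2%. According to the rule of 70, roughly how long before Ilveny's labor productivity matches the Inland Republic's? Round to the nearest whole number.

≈ 20 years

The growth-rate gap is 8.5% − 2.2% = 6.3 percentage points.
So the ratio between them halves every 70/6.3 ≈ 11.11 years.
A 3.4× gap takes log₂(3.4) ≈ 1.77 halvings to close: 1.77 × 11.11 ≈ 20 years.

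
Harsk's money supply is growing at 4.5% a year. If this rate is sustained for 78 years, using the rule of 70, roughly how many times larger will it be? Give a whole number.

approximately 32 times

Doubling time ≈ 70/4.5 = 15.56 years.
78/15.56 ≈ 5 doublings, so about 2^5 = 32×.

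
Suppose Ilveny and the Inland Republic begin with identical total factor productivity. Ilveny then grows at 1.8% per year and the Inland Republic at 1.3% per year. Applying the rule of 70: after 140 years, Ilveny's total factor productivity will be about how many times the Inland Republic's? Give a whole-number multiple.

Rate gap = 1.8% − 1.3% = 0.5 points.
The ratio doubles every 70/0.5 ≈ 140.00 years.
140/140.00 ≈ 1.00 doublings → ratio ≈ 2^1.00 ≈ 2.

≈ 2 times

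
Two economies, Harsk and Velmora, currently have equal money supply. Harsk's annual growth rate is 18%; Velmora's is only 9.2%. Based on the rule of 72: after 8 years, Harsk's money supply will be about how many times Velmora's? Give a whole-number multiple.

Rate gap = 18% − 9.2% = 8.8 points.
The ratio doubles every 72/8.8 ≈ 8.18 years.
8/8.18 ≈ 0.98 doublings → ratio ≈ 2^0.98 ≈ 2.

approximately 2 times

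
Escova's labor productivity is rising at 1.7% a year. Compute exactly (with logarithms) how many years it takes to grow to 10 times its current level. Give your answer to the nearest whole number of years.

137 years

t = ln(10) / ln(1 + 0.017) = 2.3026 / 0.016857 ≈ 136.60.
≈ 137 years.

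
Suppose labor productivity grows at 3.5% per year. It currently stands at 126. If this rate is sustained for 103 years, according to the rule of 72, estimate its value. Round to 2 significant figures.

4100

It doubles every 72/3.5 ≈ 20.57 years, so 103 years is 5.01 doublings.
2^5.01 ≈ 32.22; 126 × 32.22 ≈ 4100.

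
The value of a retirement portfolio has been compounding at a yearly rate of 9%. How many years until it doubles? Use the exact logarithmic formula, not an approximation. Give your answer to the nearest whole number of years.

8 years

t = ln(2) / ln(1 + 0.09) = 0.6931 / 0.086178 ≈ 8.04.
≈ 8 years.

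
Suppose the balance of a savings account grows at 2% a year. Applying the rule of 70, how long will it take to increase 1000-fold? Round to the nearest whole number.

Doubling time ≈ 70/2 = 35.00 years.
Reaching 1000× takes log₂(1000) ≈ 9.97 doublings.
9.97 × 35.00 ≈ 349 years.

around 349 years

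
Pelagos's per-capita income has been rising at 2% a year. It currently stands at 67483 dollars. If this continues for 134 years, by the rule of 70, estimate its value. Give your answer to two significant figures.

roughly 960000 dollars

Doubling time ≈ 70/2 = 35.00 years.
134 years is 134/35.00 ≈ 3.83 doublings, a factor of 2^3.83 ≈ 14.22.
67483 × 14.22 ≈ 960000 dollars.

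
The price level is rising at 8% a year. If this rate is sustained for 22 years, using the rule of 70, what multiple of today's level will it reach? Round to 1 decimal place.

roughly 5.7 times

Doubles every ≈ 8.75 years (70/8).
22 years is 2.51 doublings; 2^2.51 ≈ 5.7×.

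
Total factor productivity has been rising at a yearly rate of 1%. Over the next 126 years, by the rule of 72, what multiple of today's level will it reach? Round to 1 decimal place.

about 3.4 times

Doubles every ≈ 72.00 years (72/1).
126 years is 1.75 doublings; 2^1.75 ≈ 3.4×.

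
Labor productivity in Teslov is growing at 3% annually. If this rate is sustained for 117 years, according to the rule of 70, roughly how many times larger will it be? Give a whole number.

about 32 times

At 3% one doubling takes ≈ 23.33 years; 117 years is 5 of them, so ×32.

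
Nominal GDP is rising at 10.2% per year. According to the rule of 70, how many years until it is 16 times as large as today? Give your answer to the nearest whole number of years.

One doubling takes 70/10.2 = 6.86 years.
16× is 4 doublings, so 4 × 6.86 ≈ 27 years.

27 years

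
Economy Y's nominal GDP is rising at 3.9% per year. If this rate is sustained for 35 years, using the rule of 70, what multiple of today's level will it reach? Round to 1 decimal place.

Doubling time ≈ 70/3.9 = 17.95 years.
35 years / 17.95 ≈ 1.95 doublings → factor 2^1.95 ≈ 3.9.

about 3.9 times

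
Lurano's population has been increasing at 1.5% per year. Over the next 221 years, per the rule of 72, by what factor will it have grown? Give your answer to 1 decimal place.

around 24.3 times

Doubling time ≈ 72/1.5 = 48.00 years.
221 years / 48.00 ≈ 4.60 doublings → factor 2^4.60 ≈ 24.3.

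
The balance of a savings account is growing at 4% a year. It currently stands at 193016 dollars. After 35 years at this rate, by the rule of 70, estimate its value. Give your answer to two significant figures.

approximately 770000 dollars

Doubling time ≈ 70/4 = 17.50 years.
35 years is 35/17.50 ≈ 2.00 doublings, a factor of 2^2.00 ≈ 4.00.
193016 × 4.00 ≈ 770000 dollars.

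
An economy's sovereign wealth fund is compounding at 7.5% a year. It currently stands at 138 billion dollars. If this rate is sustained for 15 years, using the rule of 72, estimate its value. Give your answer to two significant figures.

approximately 410 billion dollars

Doubling time ≈ 72/7.5 = 9.60 years.
15 years is 15/9.60 ≈ 1.56 doublings, a factor of 2^1.56 ≈ 2.95.
138 × 2.95 ≈ 410 billion dollars.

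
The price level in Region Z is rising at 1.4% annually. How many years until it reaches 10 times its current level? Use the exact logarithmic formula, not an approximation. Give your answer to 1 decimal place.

t = ln(10) / ln(1 + 0.014) = 2.3026 / 0.013903 ≈ 165.62.

165.6 years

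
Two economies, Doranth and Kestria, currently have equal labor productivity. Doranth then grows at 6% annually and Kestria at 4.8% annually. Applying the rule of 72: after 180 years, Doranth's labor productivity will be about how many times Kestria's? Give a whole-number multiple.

approximately 8 times

Doranth pulls ahead at 1.2 pp per year, so the ratio doubles every 72/1.2 ≈ 60.00 years.
In 180 years that's 3.00 doublings: 2^3.00 ≈ 8.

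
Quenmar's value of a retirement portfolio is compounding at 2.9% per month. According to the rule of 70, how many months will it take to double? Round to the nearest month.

At 2.9%, doubling takes about 70/2.9 = 24.14 months.

≈ 24 months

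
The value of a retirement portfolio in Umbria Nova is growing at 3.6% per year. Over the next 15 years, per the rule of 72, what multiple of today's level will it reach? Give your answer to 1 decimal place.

≈ 1.7 times

Doubling time ≈ 72/3.6 = 20.00 years.
15 years / 20.00 ≈ 0.75 doublings → factor 2^0.75 ≈ 1.7.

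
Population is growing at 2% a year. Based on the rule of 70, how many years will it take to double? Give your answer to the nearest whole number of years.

Doubling time ≈ 70 / 2 = 35.00 years.

35 years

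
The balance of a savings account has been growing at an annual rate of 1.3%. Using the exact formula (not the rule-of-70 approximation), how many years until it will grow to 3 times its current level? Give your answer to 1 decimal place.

85.1 years

t = ln(3) / ln(1 + 0.013) = 1.0986 / 0.012916 ≈ 85.06.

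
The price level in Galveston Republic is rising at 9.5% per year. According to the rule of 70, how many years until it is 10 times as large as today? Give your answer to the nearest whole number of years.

around 24 years

At 9.5% it doubles every 70/9.5 ≈ 7.37 years.
Reaching 10× takes log₂(10) ≈ 3.32 doublings.
3.32 × 7.37 ≈ 24 years.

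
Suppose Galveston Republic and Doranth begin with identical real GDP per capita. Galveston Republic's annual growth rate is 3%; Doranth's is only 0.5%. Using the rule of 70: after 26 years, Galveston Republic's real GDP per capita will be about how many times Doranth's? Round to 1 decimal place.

Only the 2.5-point difference matters.
70/2.5 ≈ 28.00 years per doubling of the ratio; 26 years gives 0.93 doublings, so ≈ 1.9×.

about 1.9 times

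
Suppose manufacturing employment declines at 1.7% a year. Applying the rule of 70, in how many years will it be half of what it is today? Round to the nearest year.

41 years

Halving time ≈ 70 / 1.7 = 41.18 → 41 years.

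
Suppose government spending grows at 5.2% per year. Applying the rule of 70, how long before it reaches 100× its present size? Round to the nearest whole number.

One doubling takes 70/5.2 = 13.46 years.
Reaching 100× takes log₂(100) ≈ 6.64 doublings.
6.64 × 13.46 ≈ 89 years.

≈ 89 years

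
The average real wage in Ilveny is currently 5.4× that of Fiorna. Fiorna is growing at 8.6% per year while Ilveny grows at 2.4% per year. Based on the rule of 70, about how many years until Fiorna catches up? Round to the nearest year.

≈ 27 years

The growth-rate gap is 8.6% − 2.4% = 6.2 percentage points.
So the ratio between them halves every 70/6.2 ≈ 11.29 years.
A 5.4× gap takes log₂(5.4) ≈ 2.43 halvings to close: 2.43 × 11.29 ≈ 27 years.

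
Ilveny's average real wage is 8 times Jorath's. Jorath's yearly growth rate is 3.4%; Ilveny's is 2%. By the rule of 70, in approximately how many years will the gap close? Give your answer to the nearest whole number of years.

around 150 years

The growth-rate gap is 3.4% − 2% = 1.4 percentage points.
So the ratio between them halves every 70/1.4 ≈ 50.00 years.
An 8 times gap closes after 3 halvings: 3 × 50.00 ≈ 150 years.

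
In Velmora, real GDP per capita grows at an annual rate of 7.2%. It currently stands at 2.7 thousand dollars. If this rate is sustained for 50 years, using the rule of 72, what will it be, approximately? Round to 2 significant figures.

about 86 thousand dollars

It doubles every 72/7.2 ≈ 10.00 years, so 50 years is 5.00 doublings.
2^5.00 ≈ 32.00; 2.7 × 32.00 ≈ 86 thousand dollars.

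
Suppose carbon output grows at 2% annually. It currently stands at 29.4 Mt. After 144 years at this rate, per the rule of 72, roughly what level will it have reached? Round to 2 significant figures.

roughly 470 Mt

It doubles every 72/2 ≈ 36.00 years, so 144 years is 4.00 doublings.
2^4.00 ≈ 16.00; 29.4 × 16.00 ≈ 470 Mt.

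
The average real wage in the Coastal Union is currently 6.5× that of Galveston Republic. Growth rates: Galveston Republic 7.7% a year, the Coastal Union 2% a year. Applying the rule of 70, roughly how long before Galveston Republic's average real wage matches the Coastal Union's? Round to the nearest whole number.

about 33 years

The growth-rate gap is 7.7% − 2% = 5.7 percentage points.
So the ratio between them halves every 70/5.7 ≈ 12.28 years.
A 6.5× gap takes log₂(6.5) ≈ 2.70 halvings to close: 2.70 × 12.28 ≈ 33 years.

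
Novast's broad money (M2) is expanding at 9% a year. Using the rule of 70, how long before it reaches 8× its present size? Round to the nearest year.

At 9% it doubles every 70/9 ≈ 7.78 years.
Getting to 8× needs 3 doublings: 3 × 7.78 ≈ 23 years.

roughly 23 years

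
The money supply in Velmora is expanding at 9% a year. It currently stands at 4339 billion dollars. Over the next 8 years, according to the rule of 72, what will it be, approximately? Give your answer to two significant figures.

Doubling time ≈ 72/9 = 8.00 years.
8 years is 8/8.00 ≈ 1.00 doublings, a factor of 2^1.00 ≈ 2.00.
4339 × 2.00 ≈ 8700 billion dollars.

roughly 8700 billion dollars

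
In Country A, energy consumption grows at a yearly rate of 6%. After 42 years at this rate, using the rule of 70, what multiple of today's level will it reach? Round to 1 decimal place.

≈ 12.1 times

Doubling time ≈ 70/6 = 11.67 years.
42 years / 11.67 ≈ 3.60 doublings → factor 2^3.60 ≈ 12.1.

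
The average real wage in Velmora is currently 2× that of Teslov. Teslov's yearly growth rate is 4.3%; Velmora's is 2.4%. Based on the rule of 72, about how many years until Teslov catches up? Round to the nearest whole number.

The growth-rate gap is 4.3% − 2.4% = 1.9 percentage points.
So the ratio between them halves every 72/1.9 ≈ 37.89 years.
A 2× gap closes after 1 halving: 1 × 37.89 ≈ 38 years.

roughly 38 years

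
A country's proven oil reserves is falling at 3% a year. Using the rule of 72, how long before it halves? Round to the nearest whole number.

Falling at 3%, it halves about every 72/3 = 24.00 years.

24 years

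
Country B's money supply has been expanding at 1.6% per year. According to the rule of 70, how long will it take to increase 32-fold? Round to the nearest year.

about 219 years

One doubling takes 70/1.6 = 43.75 years.
32× is 5 doublings, so 5 × 43.75 ≈ 219 years.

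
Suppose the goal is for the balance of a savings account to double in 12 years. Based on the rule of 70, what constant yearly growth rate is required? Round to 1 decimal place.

70 / 12 ≈ 5.83, so about 5.8% per year.

roughly 5.8%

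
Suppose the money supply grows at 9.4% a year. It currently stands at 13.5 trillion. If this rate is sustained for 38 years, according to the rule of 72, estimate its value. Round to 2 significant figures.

Doubling time ≈ 72/9.4 = 7.66 years.
38 years is 38/7.66 ≈ 4.96 doublings, a factor of 2^4.96 ≈ 31.12.
13.5 × 31.12 ≈ 420 trillion.

around 420 trillion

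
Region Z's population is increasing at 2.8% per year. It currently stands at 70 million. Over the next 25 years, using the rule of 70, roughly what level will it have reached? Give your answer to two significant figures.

It doubles every 70/2.8 ≈ 25.00 years, so 25 years is 1.00 doublings.
2^1.00 ≈ 2.00; 70 × 2.00 ≈ 140 million.

around 140 million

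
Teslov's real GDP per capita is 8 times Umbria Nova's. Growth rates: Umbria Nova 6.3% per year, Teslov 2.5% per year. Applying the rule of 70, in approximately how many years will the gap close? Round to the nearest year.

What matters is the difference: 3.8 pp.
Rule of 70 on the gap: the ratio halves every 70/3.8 ≈ 18.42 years.
An 8 times gap closes after 3 halvings: 3 × 18.42 ≈ 55 years.

about 55 years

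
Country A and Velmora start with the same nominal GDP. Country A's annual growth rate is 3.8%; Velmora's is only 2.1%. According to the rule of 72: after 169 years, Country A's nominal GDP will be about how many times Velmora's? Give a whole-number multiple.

about 16 times

Country A pulls ahead at 1.7 pp per year, so the ratio doubles every 72/1.7 ≈ 42.35 years.
In 169 years that's 3.99 doublings: 2^3.99 ≈ 16.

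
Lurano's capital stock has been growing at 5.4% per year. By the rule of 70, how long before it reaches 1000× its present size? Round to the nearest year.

At 5.4% it doubles every 70/5.4 ≈ 12.96 years.
1000× is log₂ 1000 ≈ 9.97 doublings, so ≈ 9.97 × 12.96 = 129 years.

≈ 129 years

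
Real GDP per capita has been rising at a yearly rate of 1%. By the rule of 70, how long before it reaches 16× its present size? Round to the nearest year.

about 280 years

At 1% it doubles every 70/1 ≈ 70.00 years.
16× is 4 doublings, so 4 × 70.00 ≈ 280 years.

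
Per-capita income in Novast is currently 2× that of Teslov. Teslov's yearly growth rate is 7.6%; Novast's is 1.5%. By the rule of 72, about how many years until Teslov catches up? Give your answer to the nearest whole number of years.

The growth-rate gap is 7.6% − 1.5% = 6.1 percentage points.
So the ratio between them halves every 72/6.1 ≈ 11.80 years.
A 2× gap closes after 1 halving: 1 × 11.80 ≈ 12 years.

roughly 12 years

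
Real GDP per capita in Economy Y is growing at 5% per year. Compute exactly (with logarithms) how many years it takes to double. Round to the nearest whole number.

t = ln(2) / ln(1 + 0.05) = 0.6931 / 0.048790 ≈ 14.21.
≈ 14 years.

14 years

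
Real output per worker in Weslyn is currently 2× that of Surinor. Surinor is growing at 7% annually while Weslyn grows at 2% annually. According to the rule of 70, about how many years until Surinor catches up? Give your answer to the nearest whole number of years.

Surinor gains on Weslyn at 7% − 2% = 5 points a year.
At that relative rate the gap halves every 70/5 ≈ 14.00 years.
A 2× gap closes after 1 halving: 1 × 14.00 ≈ 14 years.

≈ 14 years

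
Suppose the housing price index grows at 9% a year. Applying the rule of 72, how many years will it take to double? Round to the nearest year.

Doubling time ≈ 72 / 9 = 8.00 years.

about 8 years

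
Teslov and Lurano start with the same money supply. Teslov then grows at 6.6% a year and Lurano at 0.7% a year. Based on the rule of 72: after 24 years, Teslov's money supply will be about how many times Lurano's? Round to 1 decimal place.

about 3.9 times

Only the 5.9-point difference matters.
72/5.9 ≈ 12.20 years per doubling of the ratio; 24 years gives 1.97 doublings, so ≈ 3.9×.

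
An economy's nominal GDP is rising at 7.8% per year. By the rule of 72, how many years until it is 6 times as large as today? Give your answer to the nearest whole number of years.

At 7.8% it doubles every 72/7.8 ≈ 9.23 years.
Reaching 6× takes log₂(6) ≈ 2.58 doublings.
2.58 × 9.23 ≈ 24 years.

around 24 years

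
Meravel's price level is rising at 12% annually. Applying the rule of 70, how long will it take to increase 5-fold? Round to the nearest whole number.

Doubling time ≈ 70/12 = 5.83 years.
5× is log₂ 5 ≈ 2.32 doublings, so ≈ 2.32 × 5.83 = 14 years.

about 14 years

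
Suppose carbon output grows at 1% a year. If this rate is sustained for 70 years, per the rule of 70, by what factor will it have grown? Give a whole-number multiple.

2 times

Doubling time ≈ 70/1 = 70.00 years.
70/70.00 ≈ 1 doubling, so about 2^1 = 2×.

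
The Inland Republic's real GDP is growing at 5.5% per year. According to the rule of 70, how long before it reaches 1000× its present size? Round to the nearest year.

roughly 127 years

Doubling time ≈ 70/5.5 = 12.73 years.
1000× is log₂ 1000 ≈ 9.97 doublings, so ≈ 9.97 × 12.73 = 127 years.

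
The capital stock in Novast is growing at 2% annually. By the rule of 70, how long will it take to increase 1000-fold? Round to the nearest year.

≈ 349 years

One doubling takes 70/2 = 35.00 years.
Reaching 1000× takes log₂(1000) ≈ 9.97 doublings.
9.97 × 35.00 ≈ 349 years.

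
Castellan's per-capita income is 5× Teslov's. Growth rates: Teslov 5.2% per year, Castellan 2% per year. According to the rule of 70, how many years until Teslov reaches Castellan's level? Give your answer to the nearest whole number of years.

around 51 years

The growth-rate gap is 5.2% − 2% = 3.2 percentage points.
So the ratio between them halves every 70/3.2 ≈ 21.88 years.
A 5× gap takes log₂(5) ≈ 2.32 halvings to close: 2.32 × 21.88 ≈ 51 years.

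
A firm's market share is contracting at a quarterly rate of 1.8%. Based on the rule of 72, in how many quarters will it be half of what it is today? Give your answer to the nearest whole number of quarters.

40 quarters

Falling at 1.8%, it halves about every 72/1.8 = 40.00 quarters.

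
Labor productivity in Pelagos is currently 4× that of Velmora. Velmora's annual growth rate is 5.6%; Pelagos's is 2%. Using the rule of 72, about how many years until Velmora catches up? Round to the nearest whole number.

approximately 40 years

What matters is the difference: 3.6 pp.
Rule of 72 on the gap: the ratio halves every 72/3.6 ≈ 20.00 years.
A 4× gap closes after 2 halvings: 2 × 20.00 ≈ 40 years.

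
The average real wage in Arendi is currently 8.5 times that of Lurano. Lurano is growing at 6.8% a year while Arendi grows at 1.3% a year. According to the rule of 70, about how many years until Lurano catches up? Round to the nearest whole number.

Lurano gains on Arendi at 6.8% − 1.3% = 5.5 points a year.
At that relative rate the gap halves every 70/5.5 ≈ 12.73 years.
An 8.5 times gap takes log₂(8.5) ≈ 3.09 halvings to close: 3.09 × 12.73 ≈ 39 years.

about 39 years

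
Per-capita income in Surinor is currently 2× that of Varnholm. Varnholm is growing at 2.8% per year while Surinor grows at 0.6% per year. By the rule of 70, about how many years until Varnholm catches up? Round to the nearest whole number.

Varnholm gains on Surinor at 2.8% − 0.6% = 2.2 points a year.
At that relative rate the gap halves every 70/2.2 ≈ 31.82 years.
A 2× gap closes after 1 halving: 1 × 31.82 ≈ 32 years.

32 years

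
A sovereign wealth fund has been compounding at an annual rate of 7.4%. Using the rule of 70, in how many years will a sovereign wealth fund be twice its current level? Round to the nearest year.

approximately 9 years

At 7.4%, doubling takes about 70/7.4 = 9.46 years.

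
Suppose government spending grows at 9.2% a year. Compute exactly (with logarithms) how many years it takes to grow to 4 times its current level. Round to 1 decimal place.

15.8 years

t = ln(4) / ln(1 + 0.092) = 1.3863 / 0.088011 ≈ 15.75.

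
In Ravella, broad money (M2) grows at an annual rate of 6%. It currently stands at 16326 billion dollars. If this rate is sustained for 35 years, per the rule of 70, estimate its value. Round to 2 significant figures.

Doubling time ≈ 70/6 = 11.67 years.
35 years is 35/11.67 ≈ 3.00 doublings, a factor of 2^3.00 ≈ 8.00.
16326 × 8.00 ≈ 130000 billion dollars.

about 130000 billion dollars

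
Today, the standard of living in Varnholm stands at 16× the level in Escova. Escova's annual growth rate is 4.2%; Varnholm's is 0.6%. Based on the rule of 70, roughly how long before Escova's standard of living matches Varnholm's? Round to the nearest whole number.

The growth-rate gap is 4.2% − 0.6% = 3.6 percentage points.
So the ratio between them halves every 70/3.6 ≈ 19.44 years.
A 16× gap closes after 4 halvings: 4 × 19.44 ≈ 78 years.

roughly 78 years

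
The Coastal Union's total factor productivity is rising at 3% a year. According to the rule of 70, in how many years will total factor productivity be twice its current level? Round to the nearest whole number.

around 23 years

At 3%, doubling takes about 70/3 = 23.33 years.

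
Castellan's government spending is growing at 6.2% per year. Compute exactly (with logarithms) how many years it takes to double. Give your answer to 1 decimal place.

t = ln(2) / ln(1 + 0.062) = 0.6931 / 0.060154 ≈ 11.52.

11.5 years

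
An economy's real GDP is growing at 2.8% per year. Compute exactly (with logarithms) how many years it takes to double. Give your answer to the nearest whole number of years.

25 years

t = ln(2) / ln(1 + 0.028) = 0.6931 / 0.027615 ≈ 25.10.
≈ 25 years.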